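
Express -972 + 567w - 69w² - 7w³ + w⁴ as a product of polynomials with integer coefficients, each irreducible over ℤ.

(w + 9)(w - 3)(w - 4)(w - 9)

By the rational root theorem, w = 9 is a root, so (w - 9) is a factor; dividing leaves w³ + 2w² - 51w + 108.
Next, w = 3 is a root, giving the factor (w - 3) and quotient w² + 5w - 36.
The remaining quadratic factors as (w + 9)(w - 4).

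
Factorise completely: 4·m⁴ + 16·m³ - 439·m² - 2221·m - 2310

(2·m + 3)·(2·m + 7)·(m + 10)·(m - 11)

Among the possible rational roots, m = -7/2 is a root, so (2·m + 7) divides it; the quotient is 2·m³ + m² - 223·m - 330.
Then m = 11 is a root, so (m - 11) divides it; the quotient is 2·m² + 23·m + 30.
The remaining quadratic factors as (2·m + 3)(m + 10).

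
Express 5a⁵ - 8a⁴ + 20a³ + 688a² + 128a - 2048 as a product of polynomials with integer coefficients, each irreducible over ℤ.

By the rational root theorem, a = -2 is a root, so (a + 2) divides it; the quotient is 5a⁴ - 18a³ + 56a² + 576a - 1024.
Then a = 8/5 is a root, so (5a - 8) is a factor; dividing leaves a³ - 2a² + 8a + 128.
Continuing, a = -4 is a root, giving the factor (a + 4) and quotient a² - 6a + 32.
The quadratic a² - 6a + 32 has discriminant -92 < 0 and is irreducible over ℤ.

(5a - 8)(a + 2)(a + 4)(a² - 6a + 32)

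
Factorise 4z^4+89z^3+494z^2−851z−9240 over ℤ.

Trying the rational-root candidates, z = 15/4 is a root, so (4z−15) divides it; the quotient is z^3+26z^2+221z+616.
Then z = −11 is a root, so (z+11) is a factor; dividing leaves z^2+15z+56.
The remaining quadratic factors as (z+8)(z+7).

(4z−15)(z+11)(z+7)(z+8)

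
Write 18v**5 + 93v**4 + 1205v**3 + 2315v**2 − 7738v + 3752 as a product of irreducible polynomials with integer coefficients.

By the rational root theorem, v = 2/3 is a root, so (3v − 2) is a factor; dividing leaves 6v**4 + 35v**3 + 425v**2 + 1055v − 1876.
Then v = 7/6 is a root, giving the factor (6v − 7) and quotient v**3 + 7v**2 + 79v + 268.
Continuing, v = −4 is a root, so (v + 4) is a factor; dividing leaves v**2 + 3v + 67.
The quadratic v**2 + 3v + 67 has discriminant −259 < 0 and is irreducible over ℤ.

(3v − 2)(6v − 7)(v + 4)(v**2 + 3v + 67)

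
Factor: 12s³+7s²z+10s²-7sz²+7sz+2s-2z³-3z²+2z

(3s-2z+1)(4s+z+2)(s+z)

Group: 4s(3s²+sz+s-2z²+z) + (z+2)(3s²+sz+s-2z²+z); both groups contain (3s²+sz+s-2z²+z), so (4s+z+2) is a factor with cofactor 3s²+sz+s-2z²+z.
The cofactor groups again: 3s²+sz+s-2z²+z = 3s(s+z) + (-2z+1)(s+z); both groups contain (s+z), giving (3s-2z+1)(s+z).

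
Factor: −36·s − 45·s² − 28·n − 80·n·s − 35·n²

−(5·n + 5·s + 4)·(7·n + 9·s)

Group: −7·n·(5·n + 5·s + 4) − 9·s·(5·n + 5·s + 4); both groups contain (5·n + 5·s + 4).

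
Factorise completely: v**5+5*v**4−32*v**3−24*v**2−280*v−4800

Trying the rational-root candidates, v = 6 is a root, so (v−6) is a factor; dividing leaves v**4+11*v**3+34*v**2+180*v+800.
Then v = −5 is a root, so (v+5) divides it; the quotient is v**3+6*v**2+4*v+160.
Continuing, v = −8 is a root, giving the factor (v+8) and quotient v**2−2*v+20.
The quadratic v**2−2*v+20 has discriminant −76 < 0 and is irreducible over ℤ.

(v+5)*(v+8)*(v−6)*(v**2−2*v+20)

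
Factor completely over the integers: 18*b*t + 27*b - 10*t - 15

(2*t + 3)*(9*b - 5)

Group as (18*b*t + 27*b) + (-10*t - 15) = 9*b*(2*t + 3) - 5*(2*t + 3).
Both groups share the factor (2*t + 3).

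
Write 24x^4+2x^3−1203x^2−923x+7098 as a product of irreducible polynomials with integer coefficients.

(4x+13)(6x−13)(x+6)(x−7)

By the rational root theorem, x = −6 is a root, so (x+6) divides it; the quotient is 24x^3−142x^2−351x+1183.
Continuing, x = −13/4 is a root, so (4x+13) divides it; the quotient is 6x^2−55x+91.
The remaining quadratic factors as (x−7)(6x−13).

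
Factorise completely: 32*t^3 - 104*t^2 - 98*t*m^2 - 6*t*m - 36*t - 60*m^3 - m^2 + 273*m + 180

(2*t - 4*m - 3)*(4*t + 3*m + 5)*(4*t + 5*m - 12)

Group: 4*t*(8*t^2 - 6*t*m - 36*t - 20*m^2 + 33*m + 36) + (3*m + 5)*(8*t^2 - 6*t*m - 36*t - 20*m^2 + 33*m + 36); both groups contain (8*t^2 - 6*t*m - 36*t - 20*m^2 + 33*m + 36), so (4*t + 3*m + 5) is a factor with cofactor 8*t^2 - 6*t*m - 36*t - 20*m^2 + 33*m + 36.
The cofactor groups again: 8*t^2 - 6*t*m - 36*t - 20*m^2 + 33*m + 36 = 2*t*(4*t + 5*m - 12) + (-4*m - 3)*(4*t + 5*m - 12); both groups contain (4*t + 5*m - 12), giving (2*t - 4*m - 3)*(4*t + 5*m - 12).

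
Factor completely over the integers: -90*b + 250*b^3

10*b*(5*b + 3)*(5*b - 3)

Pull out the common factor 10*b; 25*b^2 - 9 is a difference of squares.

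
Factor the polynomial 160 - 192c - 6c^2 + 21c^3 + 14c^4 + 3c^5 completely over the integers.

Trying the rational-root candidates, c = 1 is a root, giving the factor (c - 1) and quotient 3c^4 + 17c^3 + 38c^2 + 32c - 160.
Then c = 4/3 is a root, giving the factor (3c - 4) and quotient c^3 + 7c^2 + 22c + 40.
Next, c = -4 is a root, giving the factor (c + 4) and quotient c^2 + 3c + 10.
The quadratic c^2 + 3c + 10 has discriminant -31 < 0 and is irreducible over ℤ.

(3c - 4)(c + 4)(c - 1)(c^2 + 3c + 10)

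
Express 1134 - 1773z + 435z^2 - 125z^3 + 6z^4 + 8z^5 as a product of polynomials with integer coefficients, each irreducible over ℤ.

Among the possible rational roots, z = 7/2 is a root, so (2z - 7) divides it; the quotient is 4z^4 + 17z^3 - 3z^2 + 207z - 162.
Continuing, z = -6 is a root, so (z + 6) divides it; the quotient is 4z^3 - 7z^2 + 39z - 27.
Then z = 3/4 is a root, so (4z - 3) divides it; the quotient is z^2 - z + 9.
The quadratic z^2 - z + 9 has discriminant -35 < 0 and is irreducible over ℤ.

(2z - 7)(4z - 3)(z + 6)(z^2 - z + 9)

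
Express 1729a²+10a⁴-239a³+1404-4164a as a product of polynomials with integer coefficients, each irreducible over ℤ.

(2a-9)(5a-2)(a-13)(a-6)

Among the possible rational roots, a = 2/5 is a root, giving the factor (5a-2) and quotient 2a³-47a²+327a-702.
Next, a = 9/2 is a root, giving the factor (2a-9) and quotient a²-19a+78.
The remaining quadratic factors as (a-13)(a-6).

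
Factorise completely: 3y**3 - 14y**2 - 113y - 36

(3y + 1)(y + 4)(y - 9)

Trying the rational-root candidates, y = -1/3 is a root, giving the factor (3y + 1) and quotient y**2 - 5y - 36.
The remaining quadratic factors as (y + 4)(y - 9).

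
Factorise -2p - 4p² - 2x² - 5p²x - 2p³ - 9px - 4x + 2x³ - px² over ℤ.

Group: p(-2p² - px - 4p + x² - x - 2) + 2x(-2p² - px - 4p + x² - x - 2); both groups contain (-2p² - px - 4p + x² - x - 2), so (p + 2x) is a factor with cofactor -2p² - px - 4p + x² - x - 2.
The cofactor groups again: -2p² - px - 4p + x² - x - 2 = -2p(p + x + 1) + (x - 2)(p + x + 1); both groups contain (p + x + 1), giving -(2p - x + 2)(p + x + 1).

-(2p - x + 2)(p + 2x)(p + x + 1)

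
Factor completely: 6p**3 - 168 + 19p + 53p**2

(2p - 3)(3p + 7)(p + 8)

Trying the rational-root candidates, p = -8 is a root, giving the factor (p + 8) and quotient 6p**2 + 5p - 21.
The remaining quadratic factors as (3p + 7)(2p - 3).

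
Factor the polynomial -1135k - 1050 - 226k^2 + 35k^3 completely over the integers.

(5k + 7)(7k + 15)(k - 10)

Testing divisors of the constant over divisors of the leading coefficient, k = -7/5 is a root, giving the factor (5k + 7) and quotient 7k^2 - 55k - 150.
The remaining quadratic factors as (7k + 15)(k - 10).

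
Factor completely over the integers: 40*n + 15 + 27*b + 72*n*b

(8*n + 3)*(9*b + 5)

Group as (72*n*b + 40*n) + (27*b + 15) = 8*n*(9*b + 5) + 3*(9*b + 5).
Both groups share the factor (9*b + 5).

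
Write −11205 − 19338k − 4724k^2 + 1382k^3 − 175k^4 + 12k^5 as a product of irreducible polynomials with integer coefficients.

Testing divisors of the constant over divisors of the leading coefficient, k = −5/3 is a root, so (3k + 5) divides it; the quotient is 4k^4 − 65k^3 + 569k^2 − 2523k − 2241.
Then k = −3/4 is a root, so (4k + 3) is a factor; dividing leaves k^3 − 17k^2 + 155k − 747.
Then k = 9 is a root, so (k − 9) is a factor; dividing leaves k^2 − 8k + 83.
The quadratic k^2 − 8k + 83 has discriminant −268 < 0 and is irreducible over ℤ.

(3k + 5)(4k + 3)(k − 9)(k^2 − 8k + 83)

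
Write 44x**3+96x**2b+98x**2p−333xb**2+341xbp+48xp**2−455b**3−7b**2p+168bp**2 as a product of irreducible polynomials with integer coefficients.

(2x−5b+3p)(11x+13b+8p)(2x+7b)

Group: 11x(4x**2+4xb+6xp−35b**2+21bp) + (13b+8p)(4x**2+4xb+6xp−35b**2+21bp); both groups contain (4x**2+4xb+6xp−35b**2+21bp), so (11x+13b+8p) is a factor with cofactor 4x**2+4xb+6xp−35b**2+21bp.
The cofactor groups again: 4x**2+4xb+6xp−35b**2+21bp = 2x(2x−5b+3p) + 7b(2x−5b+3p); both groups contain (2x−5b+3p), giving (2x+7b)(2x−5b+3p).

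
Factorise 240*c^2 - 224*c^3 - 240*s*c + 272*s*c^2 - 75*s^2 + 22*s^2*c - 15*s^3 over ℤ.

-(3*s - 14*c + 15)*(5*s - 4*c)*(s + 4*c)

Group: s*(-15*s^2 + 82*s*c - 75*s - 56*c^2 + 60*c) + 4*c*(-15*s^2 + 82*s*c - 75*s - 56*c^2 + 60*c); both groups contain (-15*s^2 + 82*s*c - 75*s - 56*c^2 + 60*c), so (s + 4*c) is a factor with cofactor -15*s^2 + 82*s*c - 75*s - 56*c^2 + 60*c.
The cofactor groups again: -15*s^2 + 82*s*c - 75*s - 56*c^2 + 60*c = -5*s*(3*s - 14*c + 15) + 4*c*(3*s - 14*c + 15); both groups contain (3*s - 14*c + 15), giving -(5*s - 4*c)*(3*s - 14*c + 15).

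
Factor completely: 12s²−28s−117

Need a pair with product 12·(−117) = −1404 and sum −28: that's −54 and 26.
Split the middle term: 12s²−54s + 26s−117 = 6s(2s−9) + 13(2s−9).

(2s−9)(6s+13)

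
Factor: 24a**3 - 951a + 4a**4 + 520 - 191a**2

Among the possible rational roots, a = -8 is a root, giving the factor (a + 8) and quotient 4a**3 - 8a**2 - 127a + 65.
Next, a = -5 is a root, giving the factor (a + 5) and quotient 4a**2 - 28a + 13.
The remaining quadratic factors as (2a - 1)(2a - 13).

(2a - 1)(2a - 13)(a + 5)(a + 8)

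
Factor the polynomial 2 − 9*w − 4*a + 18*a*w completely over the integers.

Group as (18*a*w − 4*a) + (−9*w + 2) = 2*a*(9*w − 2) − (9*w − 2).
Both groups share the factor (9*w − 2).

(2*a − 1)*(9*w − 2)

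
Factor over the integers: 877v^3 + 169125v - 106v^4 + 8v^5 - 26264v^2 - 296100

(2v - 7)(4v - 15)(v - 15)(v^2 + 9v + 188)

Trying the rational-root candidates, v = 15 is a root, so (v - 15) is a factor; dividing leaves 8v^4 + 14v^3 + 1087v^2 - 9959v + 19740.
Then v = 15/4 is a root, so (4v - 15) is a factor; dividing leaves 2v^3 + 11v^2 + 313v - 1316.
Continuing, v = 7/2 is a root, so (2v - 7) is a factor; dividing leaves v^2 + 9v + 188.
The quadratic v^2 + 9v + 188 has discriminant -671 < 0 and is irreducible over ℤ.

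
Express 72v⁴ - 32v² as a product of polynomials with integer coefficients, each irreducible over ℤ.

8v²(3v + 2)(3v - 2)

Factor out 8v², leaving 9v² - 4, which is a difference of two squares.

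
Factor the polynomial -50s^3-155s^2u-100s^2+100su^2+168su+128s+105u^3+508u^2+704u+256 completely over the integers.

-(2s+7u+4)(5s+3u+8)(5s-5u-8)

Group: 5s(-10s^2-25su-4s+35u^2+76u+32) + (3u+8)(-10s^2-25su-4s+35u^2+76u+32); both groups contain (-10s^2-25su-4s+35u^2+76u+32), so (5s+3u+8) is a factor with cofactor -10s^2-25su-4s+35u^2+76u+32.
The cofactor groups again: -10s^2-25su-4s+35u^2+76u+32 = -5s(2s+7u+4) + (5u+8)(2s+7u+4); both groups contain (2s+7u+4), giving -(5s-5u-8)(2s+7u+4).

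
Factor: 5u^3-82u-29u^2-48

(5u+6)(u+1)(u-8)

By the rational root theorem, u = -1 is a root, so (u+1) divides it; the quotient is 5u^2-34u-48.
The remaining quadratic factors as (u-8)(5u+6).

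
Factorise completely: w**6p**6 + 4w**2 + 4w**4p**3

w**2(w**2p**3 + 2)**2

Every term has a factor of w**2; factoring it out leaves w**4p**6 + 4w**2p**3 + 4.
Recognize a perfect-square trinomial with the parts 2 and w**2p**3.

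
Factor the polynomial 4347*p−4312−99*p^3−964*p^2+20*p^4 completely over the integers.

(4*p−7)*(5*p−11)*(p+7)*(p−8)

Among the possible rational roots, p = 7/4 is a root, so (4*p−7) is a factor; dividing leaves 5*p^3−16*p^2−269*p+616.
Then p = 11/5 is a root, so (5*p−11) divides it; the quotient is p^2−p−56.
The remaining quadratic factors as (p+7)(p−8).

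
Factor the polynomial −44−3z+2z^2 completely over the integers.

Need a pair with product 2·(−44) = −88 and sum −3: that's 8 and −11.
Split the middle term: 2z^2+8z − 11z−44 = 2z(z+4) − 11(z+4).

(2z−11)(z+4)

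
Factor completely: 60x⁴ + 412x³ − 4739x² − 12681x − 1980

(2x − 15)(5x + 11)(6x + 1)(x + 12)

Among the possible rational roots, x = −1/6 is a root, giving the factor (6x + 1) and quotient 10x³ + 67x² − 801x − 1980.
Next, x = −11/5 is a root, so (5x + 11) is a factor; dividing leaves 2x² + 9x − 180.
The remaining quadratic factors as (2x − 15)(x + 12).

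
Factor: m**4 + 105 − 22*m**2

Substitute u = m**2 to get a quadratic in u, then factor.
m**2 − 15 is irreducible over ℤ (15 is not a perfect square).
m**2 − 7 is irreducible over ℤ (7 is not a perfect square).

(m**2 − 15)*(m**2 − 7)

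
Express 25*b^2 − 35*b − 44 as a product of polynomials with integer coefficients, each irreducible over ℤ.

(5*b + 4)*(5*b − 11)

Need a pair with product 25·(−44) = −1100 and sum −35: that's −55 and 20.
Split the middle term: 25*b^2 − 55*b + 20*b − 44 = 5*b*(5*b − 11) + 4*(5*b − 11).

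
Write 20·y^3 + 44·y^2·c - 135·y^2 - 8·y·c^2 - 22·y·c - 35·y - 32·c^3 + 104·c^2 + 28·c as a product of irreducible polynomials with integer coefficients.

Group: y·(20·y^2 + 4·y·c + 5·y - 16·c^2 - 4·c) + (2·c - 7)·(20·y^2 + 4·y·c + 5·y - 16·c^2 - 4·c); both groups contain (20·y^2 + 4·y·c + 5·y - 16·c^2 - 4·c), so (y + 2·c - 7) is a factor with cofactor 20·y^2 + 4·y·c + 5·y - 16·c^2 - 4·c.
The cofactor groups again: 20·y^2 + 4·y·c + 5·y - 16·c^2 - 4·c = 4·y·(5·y - 4·c) + (4·c + 1)·(5·y - 4·c); both groups contain (5·y - 4·c), giving (4·y + 4·c + 1)·(5·y - 4·c).

(5·y - 4·c)·(y + 2·c - 7)·(4·y + 4·c + 1)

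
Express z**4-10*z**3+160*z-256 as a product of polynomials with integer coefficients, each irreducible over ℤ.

(z+4)*(z-2)*(z-4)*(z-8)

Trying the rational-root candidates, z = -4 is a root, so (z+4) is a factor; dividing leaves z**3-14*z**2+56*z-64.
Then z = 4 is a root, giving the factor (z-4) and quotient z**2-10*z+16.
The remaining quadratic factors as (z-2)(z-8).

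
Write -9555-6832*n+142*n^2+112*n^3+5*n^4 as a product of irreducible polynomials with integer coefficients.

(5*n+7)*(n+13)*(n+15)*(n-7)

Testing divisors of the constant over divisors of the leading coefficient, n = -15 is a root, giving the factor (n+15) and quotient 5*n^3+37*n^2-413*n-637.
Continuing, n = 7 is a root, giving the factor (n-7) and quotient 5*n^2+72*n+91.
The remaining quadratic factors as (n+13)(5*n+7).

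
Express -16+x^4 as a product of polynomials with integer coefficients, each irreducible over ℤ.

Difference of squares twice: with A = x and B = 2, A⁴ − B⁴ = (A² − B²)(A² + B²), and A² − B² factors again.

(x+2)·(x-2)·(x^2+4)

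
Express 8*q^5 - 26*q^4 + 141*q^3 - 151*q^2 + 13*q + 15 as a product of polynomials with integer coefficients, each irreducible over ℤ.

(2*q - 1)*(4*q + 1)*(q - 1)*(q^2 - 2*q + 15)

Trying the rational-root candidates, q = -1/4 is a root, so (4*q + 1) divides it; the quotient is 2*q^4 - 7*q^3 + 37*q^2 - 47*q + 15.
Then q = 1 is a root, so (q - 1) divides it; the quotient is 2*q^3 - 5*q^2 + 32*q - 15.
Next, q = 1/2 is a root, so (2*q - 1) is a factor; dividing leaves q^2 - 2*q + 15.
The quadratic q^2 - 2*q + 15 has discriminant -56 < 0 and is irreducible over ℤ.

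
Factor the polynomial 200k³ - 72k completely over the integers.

Pull out the common factor 8k; 25k² - 9 is a difference of squares.

8k(5k + 3)(5k - 3)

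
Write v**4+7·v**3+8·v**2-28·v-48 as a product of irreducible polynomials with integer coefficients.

Trying the rational-root candidates, v = 2 is a root, so (v-2) is a factor; dividing leaves v**3+9·v**2+26·v+24.
Continuing, v = -2 is a root, so (v+2) is a factor; dividing leaves v**2+7·v+12.
The remaining quadratic factors as (v+4)(v+3).

(v+2)·(v+3)·(v+4)·(v-2)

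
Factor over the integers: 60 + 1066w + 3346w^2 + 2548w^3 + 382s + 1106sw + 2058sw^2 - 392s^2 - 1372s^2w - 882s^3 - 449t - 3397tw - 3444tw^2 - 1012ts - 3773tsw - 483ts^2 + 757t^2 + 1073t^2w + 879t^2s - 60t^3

-(t - 14s - 14w - 12)(5t - 7s - 14w - 1)(12t + 9s - 13w - 5)

Group: 5t(-12t^2 + 159ts + 181tw + 149t + 126s^2 - 56sw + 38s - 182w^2 - 226w - 60) + (-7s - 14w - 1)(-12t^2 + 159ts + 181tw + 149t + 126s^2 - 56sw + 38s - 182w^2 - 226w - 60); both groups contain (-12t^2 + 159ts + 181tw + 149t + 126s^2 - 56sw + 38s - 182w^2 - 226w - 60), so (5t - 7s - 14w - 1) is a factor with cofactor -12t^2 + 159ts + 181tw + 149t + 126s^2 - 56sw + 38s - 182w^2 - 226w - 60.
The cofactor groups again: -12t^2 + 159ts + 181tw + 149t + 126s^2 - 56sw + 38s - 182w^2 - 226w - 60 = -12t(t - 14s - 14w - 12) + (-9s + 13w + 5)(t - 14s - 14w - 12); both groups contain (t - 14s - 14w - 12), giving -(12t + 9s - 13w - 5)(t - 14s - 14w - 12).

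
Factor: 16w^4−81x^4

Write as (4w^2)² − (9x^2)², then factor 4w^2−9x^2 once more.

(2w+3x)(2w−3x)(4w^2+9x^2)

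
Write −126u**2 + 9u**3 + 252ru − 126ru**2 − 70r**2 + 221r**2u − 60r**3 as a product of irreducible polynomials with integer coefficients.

−(12r − u + 14)(5r − 3u)(r − 3u)

Group: r(−60r**2 + 41ru − 70r − 3u**2 + 42u) − 3u(−60r**2 + 41ru − 70r − 3u**2 + 42u); both groups contain (−60r**2 + 41ru − 70r − 3u**2 + 42u), so (r − 3u) is a factor with cofactor −60r**2 + 41ru − 70r − 3u**2 + 42u.
The cofactor groups again: −60r**2 + 41ru − 70r − 3u**2 + 42u = −12r(5r − 3u) + (u − 14)(5r − 3u); both groups contain (5r − 3u), giving −(12r − u + 14)(5r − 3u).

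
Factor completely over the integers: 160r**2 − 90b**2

Factor out 10, leaving 16r**2 − 9b**2, which is a difference of two squares.

10(4r − 3b)(4r + 3b)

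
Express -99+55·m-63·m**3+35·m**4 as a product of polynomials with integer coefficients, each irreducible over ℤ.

Group as (35·m**4+55·m) + (-63·m**3-99) = 5·m·(7·m**3+11) - 9·(7·m**3+11).
Both groups share the factor (7·m**3+11).

(5·m-9)·(7·m**3+11)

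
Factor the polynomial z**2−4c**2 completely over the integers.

(z−2c)(z+2c)

Recognize a difference of squares with the parts z and 2c.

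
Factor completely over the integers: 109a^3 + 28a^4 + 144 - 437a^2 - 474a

(4a - 1)(7a + 8)(a + 6)(a - 3)

By the rational root theorem, a = -6 is a root, giving the factor (a + 6) and quotient 28a^3 - 59a^2 - 83a + 24.
Then a = -8/7 is a root, giving the factor (7a + 8) and quotient 4a^2 - 13a + 3.
The remaining quadratic factors as (a - 3)(4a - 1).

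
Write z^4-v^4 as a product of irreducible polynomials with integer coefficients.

(z)⁴ − (v)⁴ = ((z)² − (v)²)((z)² + (v)²); the first factor splits again, the second (z^2+v^2) is irreducible.

(z-v)*(z+v)*(z^2+v^2)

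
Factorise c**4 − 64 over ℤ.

Substitute u = c**2 to get a quadratic in u, then factor.
c**2 + 8 is irreducible over ℤ (always positive, so no real roots).
c**2 − 8 is irreducible over ℤ (8 is not a perfect square).

(c**2 + 8)(c**2 − 8)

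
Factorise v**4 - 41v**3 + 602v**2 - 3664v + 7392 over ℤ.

Trying the rational-root candidates, v = 12 is a root, giving the factor (v - 12) and quotient v**3 - 29v**2 + 254v - 616.
Then v = 11 is a root, so (v - 11) divides it; the quotient is v**2 - 18v + 56.
The remaining quadratic factors as (v - 4)(v - 14).

(v - 11)(v - 12)(v - 14)(v - 4)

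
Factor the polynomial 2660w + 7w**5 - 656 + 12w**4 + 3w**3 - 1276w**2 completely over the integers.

(7w - 2)(w - 2)(w - 4)(w**2 + 8w + 41)

By the rational root theorem, w = 2 is a root, so (w - 2) divides it; the quotient is 7w**4 + 26w**3 + 55w**2 - 1166w + 328.
Then w = 2/7 is a root, giving the factor (7w - 2) and quotient w**3 + 4w**2 + 9w - 164.
Next, w = 4 is a root, so (w - 4) divides it; the quotient is w**2 + 8w + 41.
The quadratic w**2 + 8w + 41 has discriminant -100 < 0 and is irreducible over ℤ.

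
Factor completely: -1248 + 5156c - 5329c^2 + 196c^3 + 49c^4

Testing divisors of the constant over divisors of the leading coefficient, c = 4/7 is a root, so (7c - 4) is a factor; dividing leaves 7c^3 + 32c^2 - 743c + 312.
Then c = 8 is a root, giving the factor (c - 8) and quotient 7c^2 + 88c - 39.
The remaining quadratic factors as (c + 13)(7c - 3).

(7c - 3)(7c - 4)(c + 13)(c - 8)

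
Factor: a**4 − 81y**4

Difference of squares twice: with A = a and B = 3y, A⁴ − B⁴ = (A² − B²)(A² + B²), and A² − B² factors again.

(a + 3y)(a − 3y)(a**2 + 9y**2)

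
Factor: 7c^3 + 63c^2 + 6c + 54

(c + 9)(7c^2 + 6)

Group as (7c^3 + 6c) + (63c^2 + 54) = c(7c^2 + 6) + 9(7c^2 + 6).
Both groups share the factor (7c^2 + 6).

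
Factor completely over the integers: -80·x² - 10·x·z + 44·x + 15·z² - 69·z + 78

-(10·x + 5·z - 13)·(8·x - 3·z + 6)

Group: -8·x·(10·x + 5·z - 13) + (3·z - 6)·(10·x + 5·z - 13); both groups contain (10·x + 5·z - 13).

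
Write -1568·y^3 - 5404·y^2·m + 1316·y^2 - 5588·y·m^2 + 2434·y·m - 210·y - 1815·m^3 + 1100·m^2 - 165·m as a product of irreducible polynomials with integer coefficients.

-(14·y + 11·m)·(14·y + 11·m - 3)·(8·y + 15·m - 5)

Group: 8·y·(-196·y^2 - 308·y·m + 42·y - 121·m^2 + 33·m) + (15·m - 5)·(-196·y^2 - 308·y·m + 42·y - 121·m^2 + 33·m); both groups contain (-196·y^2 - 308·y·m + 42·y - 121·m^2 + 33·m), so (8·y + 15·m - 5) is a factor with cofactor -196·y^2 - 308·y·m + 42·y - 121·m^2 + 33·m.
The cofactor groups again: -196·y^2 - 308·y·m + 42·y - 121·m^2 + 33·m = -14·y·(14·y + 11·m - 3) - 11·m·(14·y + 11·m - 3); both groups contain (14·y + 11·m - 3), giving -(14·y + 11·m)·(14·y + 11·m - 3).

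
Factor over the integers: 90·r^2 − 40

10·(3·r + 2)·(3·r − 2)

Every term has a factor of 10. Then 9·r^2 − 4 = (3·r)² − (2)².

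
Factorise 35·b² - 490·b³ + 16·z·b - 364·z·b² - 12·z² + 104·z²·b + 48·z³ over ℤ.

(2·z - 5·b)·(4·z + 14·b - 1)·(6·z + 7·b)

Group: 2·z·(24·z² + 112·z·b - 6·z + 98·b² - 7·b) - 5·b·(24·z² + 112·z·b - 6·z + 98·b² - 7·b); both groups contain (24·z² + 112·z·b - 6·z + 98·b² - 7·b), so (2·z - 5·b) is a factor with cofactor 24·z² + 112·z·b - 6·z + 98·b² - 7·b.
The cofactor groups again: 24·z² + 112·z·b - 6·z + 98·b² - 7·b = 4·z·(6·z + 7·b) + (14·b - 1)·(6·z + 7·b); both groups contain (6·z + 7·b), giving (4·z + 14·b - 1)·(6·z + 7·b).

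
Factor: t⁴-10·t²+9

(t+1)·(t+3)·(t-1)·(t-3)

Substitute u = t² to get a quadratic in u, then factor.
t²-9 is a difference of squares.
t²-1 is a difference of squares.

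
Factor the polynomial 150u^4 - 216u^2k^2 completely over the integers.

6u^2(5u - 6k)(5u + 6k)

Factor out 6u^2, leaving 25u^2 - 36k^2, which is a difference of two squares.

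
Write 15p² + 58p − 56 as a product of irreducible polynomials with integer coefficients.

Need a pair with product 15·(−56) = −840 and sum 58: that's −12 and 70.
Split the middle term: 15p² − 12p + 70p − 56 = 3p(5p − 4) + 14(5p − 4).

(3p + 14)(5p − 4)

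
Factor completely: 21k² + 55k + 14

(3k + 7)(7k + 2)

Need a pair with product 21·14 = 294 and sum 55: that's 6 and 49.
Split the middle term: 21k² + 6k + 49k + 14 = 3k(7k + 2) + 7(7k + 2).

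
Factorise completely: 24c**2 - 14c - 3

(4c - 3)(6c + 1)

Need a pair with product 24·(-3) = -72 and sum -14: that's -18 and 4.
Split the middle term: 24c**2 - 18c + 4c - 3 = 6c(4c - 3) + (4c - 3).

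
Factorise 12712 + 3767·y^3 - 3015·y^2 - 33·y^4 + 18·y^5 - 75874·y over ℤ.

Among the possible rational roots, y = 14/3 is a root, giving the factor (3·y - 14) and quotient 6·y^4 + 17·y^3 + 1335·y^2 + 5225·y - 908.
Continuing, y = -4 is a root, so (y + 4) is a factor; dividing leaves 6·y^3 - 7·y^2 + 1363·y - 227.
Continuing, y = 1/6 is a root, so (6·y - 1) is a factor; dividing leaves y^2 - y + 227.
The quadratic y^2 - y + 227 has discriminant -907 < 0 and is irreducible over ℤ.

(3·y - 14)·(6·y - 1)·(y + 4)·(y^2 - y + 227)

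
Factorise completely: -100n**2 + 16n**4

4n**2(2n + 5)(2n - 5)

Every term has a factor of 4n**2. Then 4n**2 - 25 = (2n)² − (5)².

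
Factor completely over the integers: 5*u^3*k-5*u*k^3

Factor out 5*u*k, leaving u^2-k^2, which is a difference of two squares.

5*k*u*(u-k)*(u+k)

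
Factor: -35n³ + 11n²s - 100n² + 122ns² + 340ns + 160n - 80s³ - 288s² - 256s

Group: n(-35n² + 81ns + 40n - 40s² - 64s) + (2s + 4)(-35n² + 81ns + 40n - 40s² - 64s); both groups contain (-35n² + 81ns + 40n - 40s² - 64s), so (n + 2s + 4) is a factor with cofactor -35n² + 81ns + 40n - 40s² - 64s.
The cofactor groups again: -35n² + 81ns + 40n - 40s² - 64s = -7n(5n - 8s) + (5s + 8)(5n - 8s); both groups contain (5n - 8s), giving -(7n - 5s - 8)(5n - 8s).

-(5n - 8s)(7n - 5s - 8)(n + 2s + 4)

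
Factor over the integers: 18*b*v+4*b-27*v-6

Group as (18*b*v+4*b) + (-27*v-6) = 2*b*(9*v+2) - 3*(9*v+2).
Both groups share the factor (9*v+2).

(2*b-3)*(9*v+2)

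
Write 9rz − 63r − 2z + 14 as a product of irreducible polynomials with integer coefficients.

Group as (9rz − 63r) + (−2z + 14) = 9r(z − 7) − 2(z − 7).
Both groups share the factor (z − 7).

(9r − 2)(z − 7)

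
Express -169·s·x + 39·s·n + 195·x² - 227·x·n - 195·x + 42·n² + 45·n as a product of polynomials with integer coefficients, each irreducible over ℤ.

Group: -13·x·(13·s - 15·x + 14·n + 15) + 3·n·(13·s - 15·x + 14·n + 15); both groups contain (13·s - 15·x + 14·n + 15).

-(13·x - 3·n)·(13·s - 15·x + 14·n + 15)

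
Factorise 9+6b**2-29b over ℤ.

Need a pair with product 6·9 = 54 and sum -29: that's -27 and -2.
Split the middle term: 6b**2-27b - 2b+9 = 3b(2b-9) - (2b-9).

(2b-9)(3b-1)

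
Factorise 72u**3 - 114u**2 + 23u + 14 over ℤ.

(3u - 2)(4u + 1)(6u - 7)

Trying the rational-root candidates, u = 7/6 is a root, so (6u - 7) is a factor; dividing leaves 12u**2 - 5u - 2.
The remaining quadratic factors as (3u - 2)(4u + 1).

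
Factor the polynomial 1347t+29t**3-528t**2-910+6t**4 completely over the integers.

By the rational root theorem, t = 2 is a root, so (t-2) is a factor; dividing leaves 6t**3+41t**2-446t+455.
Continuing, t = 5 is a root, so (t-5) is a factor; dividing leaves 6t**2+71t-91.
The remaining quadratic factors as (6t-7)(t+13).

(6t-7)(t+13)(t-2)(t-5)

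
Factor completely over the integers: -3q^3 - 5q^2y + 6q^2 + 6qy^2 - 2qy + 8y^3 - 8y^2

-(3q - 4y)(q + 2y - 2)(q + y)

Group: 3q(-q^2 - 3qy + 2q - 2y^2 + 2y) - 4y(-q^2 - 3qy + 2q - 2y^2 + 2y); both groups contain (-q^2 - 3qy + 2q - 2y^2 + 2y), so (3q - 4y) is a factor with cofactor -q^2 - 3qy + 2q - 2y^2 + 2y.
The cofactor groups again: -q^2 - 3qy + 2q - 2y^2 + 2y = -q(q + 2y - 2) - y(q + 2y - 2); both groups contain (q + 2y - 2), giving -(q + y)(q + 2y - 2).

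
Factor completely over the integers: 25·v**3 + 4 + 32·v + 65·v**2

By the rational root theorem, v = -1/5 is a root, so (5·v + 1) divides it; the quotient is 5·v**2 + 12·v + 4.
The remaining quadratic factors as (v + 2)(5·v + 2).

(5·v + 1)·(5·v + 2)·(v + 2)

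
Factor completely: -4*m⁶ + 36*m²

Factor out 4*m² first: what remains is -m⁴ + 9.
Recognize a difference of squares with the parts 3 and m².

-4*m²*(m² + 3)*(m² - 3)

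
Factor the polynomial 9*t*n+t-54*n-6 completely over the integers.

Group as (9*t*n+t) + (-54*n-6) = t*(9*n+1) - 6*(9*n+1).
Both groups share the factor (9*n+1).

(9*n+1)*(t-6)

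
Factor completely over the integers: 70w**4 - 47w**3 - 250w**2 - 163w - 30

(2w - 5)(5w + 2)(7w + 3)(w + 1)

Trying the rational-root candidates, w = 5/2 is a root, so (2w - 5) divides it; the quotient is 35w**3 + 64w**2 + 35w + 6.
Then w = -1 is a root, so (w + 1) is a factor; dividing leaves 35w**2 + 29w + 6.
The remaining quadratic factors as (5w + 2)(7w + 3).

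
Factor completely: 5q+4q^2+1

(4q+1)(q+1)

Need a pair with product 4·1 = 4 and sum 5: that's 1 and 4.
Split the middle term: 4q^2+q + 4q+1 = q(4q+1) + (4q+1).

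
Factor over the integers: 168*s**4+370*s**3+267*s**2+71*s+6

(4*s+3)*(6*s+1)*(7*s+2)*(s+1)

By the rational root theorem, s = −2/7 is a root, so (7*s+2) divides it; the quotient is 24*s**3+46*s**2+25*s+3.
Next, s = −1 is a root, giving the factor (s+1) and quotient 24*s**2+22*s+3.
The remaining quadratic factors as (6*s+1)(4*s+3).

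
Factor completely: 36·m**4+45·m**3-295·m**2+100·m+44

Testing divisors of the constant over divisors of the leading coefficient, m = 2 is a root, giving the factor (m-2) and quotient 36·m**3+117·m**2-61·m-22.
Next, m = -1/4 is a root, giving the factor (4·m+1) and quotient 9·m**2+27·m-22.
The remaining quadratic factors as (3·m+11)(3·m-2).

(3·m+11)·(3·m-2)·(4·m+1)·(m-2)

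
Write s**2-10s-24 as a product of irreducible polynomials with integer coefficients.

(s+2)(s-12)

Two integers with product -24 and sum -10 are -12 and 2.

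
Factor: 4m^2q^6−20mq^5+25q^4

q^4(2mq−5)^2

Every term has a factor of q^4; factoring it out leaves 4m^2q^2−20mq+25.
Recognize a perfect-square trinomial with the parts 2mq and 5.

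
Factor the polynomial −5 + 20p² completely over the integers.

5(2p + 1)(2p − 1)

Factor out 5, leaving 4p² − 1, which is a difference of two squares.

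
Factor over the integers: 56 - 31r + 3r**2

(3r - 7)(r - 8)

Need a pair with product 3·56 = 168 and sum -31: that's -7 and -24.
Split the middle term: 3r**2 - 7r - 24r + 56 = r(3r - 7) - 8(3r - 7).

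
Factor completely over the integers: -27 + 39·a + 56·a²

Need a pair with product 56·(-27) = -1512 and sum 39: that's -24 and 63.
Split the middle term: 56·a² - 24·a + 63·a - 27 = 8·a·(7·a - 3) + 9·(7·a - 3).

(7·a - 3)·(8·a + 9)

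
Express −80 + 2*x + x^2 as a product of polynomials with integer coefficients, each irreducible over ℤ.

(x + 10)*(x − 8)

Two integers with product −80 and sum 2 are 10 and −8.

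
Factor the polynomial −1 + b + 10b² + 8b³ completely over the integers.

(2b + 1)(4b − 1)(b + 1)

Testing divisors of the constant over divisors of the leading coefficient, b = −1/2 is a root, so (2b + 1) divides it; the quotient is 4b² + 3b − 1.
The remaining quadratic factors as (4b − 1)(b + 1).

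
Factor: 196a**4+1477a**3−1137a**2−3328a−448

Trying the rational-root candidates, a = 7/4 is a root, giving the factor (4a−7) and quotient 49a**3+455a**2+512a+64.
Then a = −8/7 is a root, so (7a+8) divides it; the quotient is 7a**2+57a+8.
The remaining quadratic factors as (a+8)(7a+1).

(4a−7)(7a+1)(7a+8)(a+8)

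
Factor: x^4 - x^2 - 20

(x^2 + 4)(x^2 - 5)

Substitute u = x^2 to get a quadratic in u, then factor.
x^2 + 4 is irreducible over ℤ (sum of squares).
x^2 - 5 is irreducible over ℤ (5 is not a perfect square).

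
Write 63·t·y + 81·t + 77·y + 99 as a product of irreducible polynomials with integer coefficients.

(7·y + 9)·(9·t + 11)

Group as (63·t·y + 81·t) + (77·y + 99) = 9·t·(7·y + 9) + 11·(7·y + 9).
Both groups share the factor (7·y + 9).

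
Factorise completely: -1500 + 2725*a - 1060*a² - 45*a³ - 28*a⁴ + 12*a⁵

(2*a - 3)*(6*a - 5)*(a - 5)*(a² + 5*a + 20)

By the rational root theorem, a = 5 is a root, so (a - 5) is a factor; dividing leaves 12*a⁴ + 32*a³ + 115*a² - 485*a + 300.
Then a = 3/2 is a root, giving the factor (2*a - 3) and quotient 6*a³ + 25*a² + 95*a - 100.
Then a = 5/6 is a root, so (6*a - 5) is a factor; dividing leaves a² + 5*a + 20.
The quadratic a² + 5*a + 20 has discriminant -55 < 0 and is irreducible over ℤ.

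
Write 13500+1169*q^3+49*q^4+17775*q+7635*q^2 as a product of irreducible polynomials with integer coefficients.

By the rational root theorem, q = −15 is a root, so (q+15) is a factor; dividing leaves 49*q^3+434*q^2+1125*q+900.
Continuing, q = −5 is a root, giving the factor (q+5) and quotient 49*q^2+189*q+180.
The remaining quadratic factors as (7*q+15)(7*q+12).

(7*q+12)*(7*q+15)*(q+15)*(q+5)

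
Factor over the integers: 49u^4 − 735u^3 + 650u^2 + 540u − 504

Trying the rational-root candidates, u = −6/7 is a root, so (7u + 6) divides it; the quotient is 7u^3 − 111u^2 + 188u − 84.
Then u = 14 is a root, so (u − 14) is a factor; dividing leaves 7u^2 − 13u + 6.
The remaining quadratic factors as (u − 1)(7u − 6).

(7u + 6)(7u − 6)(u − 1)(u − 14)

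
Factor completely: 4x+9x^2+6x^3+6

(2x+3)(3x^2+2)

Group as (6x^3+4x) + (9x^2+6) = 2x(3x^2+2) + 3(3x^2+2).
Both groups share the factor (3x^2+2).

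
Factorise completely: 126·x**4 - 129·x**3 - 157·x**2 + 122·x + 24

By the rational root theorem, x = 4/3 is a root, so (3·x - 4) divides it; the quotient is 42·x**3 + 13·x**2 - 35·x - 6.
Continuing, x = 6/7 is a root, so (7·x - 6) divides it; the quotient is 6·x**2 + 7·x + 1.
The remaining quadratic factors as (6·x + 1)(x + 1).

(3·x - 4)·(6·x + 1)·(7·x - 6)·(x + 1)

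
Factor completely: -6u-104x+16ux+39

Group as (16ux-6u) + (-104x+39) = 2u(8x-3) - 13(8x-3).
Both groups share the factor (8x-3).

(2u-13)(8x-3)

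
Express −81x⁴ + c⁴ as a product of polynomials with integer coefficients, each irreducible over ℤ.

Difference of squares twice: with A = c and B = 3x, A⁴ − B⁴ = (A² − B²)(A² + B²), and A² − B² factors again.

(c + 3x)(c − 3x)(c² + 9x²)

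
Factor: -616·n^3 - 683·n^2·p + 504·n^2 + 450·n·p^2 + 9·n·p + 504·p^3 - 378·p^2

Group: 11·n·(-56·n^2 - n·p + 42·p^2) + (12·p - 9)·(-56·n^2 - n·p + 42·p^2); both groups contain (-56·n^2 - n·p + 42·p^2), so (11·n + 12·p - 9) is a factor with cofactor -56·n^2 - n·p + 42·p^2.
The cofactor groups again: -56·n^2 - n·p + 42·p^2 = -7·n·(8·n + 7·p) + 6·p·(8·n + 7·p); both groups contain (8·n + 7·p), giving -(7·n - 6·p)·(8·n + 7·p).

-(11·n + 12·p - 9)·(7·n - 6·p)·(8·n + 7·p)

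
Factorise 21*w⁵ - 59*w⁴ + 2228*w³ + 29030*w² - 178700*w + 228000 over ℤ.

(3*w - 8)*(7*w - 15)*(w + 10)*(w² - 8*w + 190)

By the rational root theorem, w = 15/7 is a root, so (7*w - 15) divides it; the quotient is 3*w⁴ - 2*w³ + 314*w² + 4820*w - 15200.
Next, w = -10 is a root, so (w + 10) is a factor; dividing leaves 3*w³ - 32*w² + 634*w - 1520.
Next, w = 8/3 is a root, so (3*w - 8) is a factor; dividing leaves w² - 8*w + 190.
The quadratic w² - 8*w + 190 has discriminant -696 < 0 and is irreducible over ℤ.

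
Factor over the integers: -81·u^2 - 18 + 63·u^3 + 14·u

(7·u - 9)·(9·u^2 + 2)

Group as (63·u^3 + 14·u) + (-81·u^2 - 18) = 7·u·(9·u^2 + 2) - 9·(9·u^2 + 2).
Both groups share the factor (9·u^2 + 2).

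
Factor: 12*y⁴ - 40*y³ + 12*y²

Pull out the common factor 4*y², then factor the remaining trinomial.

4*y²*(3*y - 1)*(y - 3)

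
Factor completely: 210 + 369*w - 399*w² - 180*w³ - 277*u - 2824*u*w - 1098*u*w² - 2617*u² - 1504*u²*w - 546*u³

-(13*u + 3*w - 3)*(14*u + 12*w + 5)*(3*u + 5*w + 14)

Group: 14*u*(-39*u² - 74*u*w - 173*u - 15*w² - 27*w + 42) + (12*w + 5)*(-39*u² - 74*u*w - 173*u - 15*w² - 27*w + 42); both groups contain (-39*u² - 74*u*w - 173*u - 15*w² - 27*w + 42), so (14*u + 12*w + 5) is a factor with cofactor -39*u² - 74*u*w - 173*u - 15*w² - 27*w + 42.
The cofactor groups again: -39*u² - 74*u*w - 173*u - 15*w² - 27*w + 42 = -3*u*(13*u + 3*w - 3) + (-5*w - 14)*(13*u + 3*w - 3); both groups contain (13*u + 3*w - 3), giving -(3*u + 5*w + 14)*(13*u + 3*w - 3).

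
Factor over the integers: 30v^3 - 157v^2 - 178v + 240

By the rational root theorem, v = 5/6 is a root, so (6v - 5) is a factor; dividing leaves 5v^2 - 22v - 48.
The remaining quadratic factors as (v - 6)(5v + 8).

(5v + 8)(6v - 5)(v - 6)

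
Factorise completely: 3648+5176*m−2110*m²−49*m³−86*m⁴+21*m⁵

(3*m−8)*(7*m+4)*(m−6)*(m²+4*m+19)

Trying the rational-root candidates, m = −4/7 is a root, so (7*m+4) divides it; the quotient is 3*m⁴−14*m³+m²−302*m+912.
Next, m = 6 is a root, giving the factor (m−6) and quotient 3*m³+4*m²+25*m−152.
Next, m = 8/3 is a root, so (3*m−8) divides it; the quotient is m²+4*m+19.
The quadratic m²+4*m+19 has discriminant −60 < 0 and is irreducible over ℤ.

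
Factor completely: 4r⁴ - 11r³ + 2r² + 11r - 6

Testing divisors of the constant over divisors of the leading coefficient, r = 3/4 is a root, giving the factor (4r - 3) and quotient r³ - 2r² - r + 2.
Then r = -1 is a root, so (r + 1) is a factor; dividing leaves r² - 3r + 2.
The remaining quadratic factors as (r - 1)(r - 2).

(4r - 3)(r + 1)(r - 1)(r - 2)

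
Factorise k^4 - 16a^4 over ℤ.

(k - 2a)(k + 2a)(k^2 + 4a^2)

Difference of squares twice: with A = k and B = 2a, A⁴ − B⁴ = (A² − B²)(A² + B²), and A² − B² factors again.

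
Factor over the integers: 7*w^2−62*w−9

Need a pair with product 7·(−9) = −63 and sum −62: that's −63 and 1.
Split the middle term: 7*w^2−63*w + w−9 = 7*w*(w−9) + (w−9).

(7*w+1)*(w−9)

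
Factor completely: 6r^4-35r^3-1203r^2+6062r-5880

(2r-7)(3r-4)(r+14)(r-15)

Trying the rational-root candidates, r = -14 is a root, so (r+14) is a factor; dividing leaves 6r^3-119r^2+463r-420.
Continuing, r = 7/2 is a root, giving the factor (2r-7) and quotient 3r^2-49r+60.
The remaining quadratic factors as (3r-4)(r-15).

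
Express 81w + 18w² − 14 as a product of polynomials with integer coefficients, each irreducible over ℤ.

Need a pair with product 18·(−14) = −252 and sum 81: that's 84 and −3.
Split the middle term: 18w² + 84w − 3w − 14 = 6w(3w + 14) − (3w + 14).

(3w + 14)(6w − 1)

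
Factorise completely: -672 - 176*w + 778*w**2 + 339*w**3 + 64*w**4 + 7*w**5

Testing divisors of the constant over divisors of the leading coefficient, w = -1 is a root, so (w + 1) divides it; the quotient is 7*w**4 + 57*w**3 + 282*w**2 + 496*w - 672.
Next, w = -4 is a root, so (w + 4) divides it; the quotient is 7*w**3 + 29*w**2 + 166*w - 168.
Continuing, w = 6/7 is a root, so (7*w - 6) divides it; the quotient is w**2 + 5*w + 28.
The quadratic w**2 + 5*w + 28 has discriminant -87 < 0 and is irreducible over ℤ.

(7*w - 6)*(w + 1)*(w + 4)*(w**2 + 5*w + 28)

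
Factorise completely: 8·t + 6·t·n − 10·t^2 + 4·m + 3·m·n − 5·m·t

−(5·t − 3·n − 4)·(m + 2·t)

Group: −m·(5·t − 3·n − 4) − 2·t·(5·t − 3·n − 4); both groups contain (5·t − 3·n − 4).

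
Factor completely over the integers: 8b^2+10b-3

Need a pair with product 8·(-3) = -24 and sum 10: that's -2 and 12.
Split the middle term: 8b^2-2b + 12b-3 = 2b(4b-1) + 3(4b-1).

(2b+3)(4b-1)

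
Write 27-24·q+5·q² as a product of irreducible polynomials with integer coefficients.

Need a pair with product 5·27 = 135 and sum -24: that's -9 and -15.
Split the middle term: 5·q²-9·q - 15·q+27 = q·(5·q-9) - 3·(5·q-9).

(5·q-9)·(q-3)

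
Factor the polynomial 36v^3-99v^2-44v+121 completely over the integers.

Group as (36v^3-44v) + (-99v^2+121) = 4v(9v^2-11) - 11(9v^2-11).
Both groups share the factor (9v^2-11).

(4v-11)(9v^2-11)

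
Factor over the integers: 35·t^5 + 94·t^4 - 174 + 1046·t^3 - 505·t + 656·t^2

(5·t - 3)·(7·t + 2)·(t + 1)·(t^2 + 2·t + 29)

By the rational root theorem, t = 3/5 is a root, so (5·t - 3) is a factor; dividing leaves 7·t^4 + 23·t^3 + 223·t^2 + 265·t + 58.
Continuing, t = -1 is a root, so (t + 1) is a factor; dividing leaves 7·t^3 + 16·t^2 + 207·t + 58.
Continuing, t = -2/7 is a root, giving the factor (7·t + 2) and quotient t^2 + 2·t + 29.
The quadratic t^2 + 2·t + 29 has discriminant -112 < 0 and is irreducible over ℤ.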